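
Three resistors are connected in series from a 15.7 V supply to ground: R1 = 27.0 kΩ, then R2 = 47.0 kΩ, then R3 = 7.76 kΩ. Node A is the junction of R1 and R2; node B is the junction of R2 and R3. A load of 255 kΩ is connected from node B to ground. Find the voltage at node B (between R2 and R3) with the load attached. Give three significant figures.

V ≈ 1.45 V

At node B, R3 is in parallel with the load: R3‖R_L = 7.531 kΩ.
Below node A the resistance is R2 + (R3‖R_L) = 54.53 kΩ, so V_A = 15.7 × 54.53/81.53 = 10.50 V.
Then V_B = V_A × (R3‖R_L)/(R2 + R3‖R_L) = 10.50 × 7.531/54.53 = 1.45 V.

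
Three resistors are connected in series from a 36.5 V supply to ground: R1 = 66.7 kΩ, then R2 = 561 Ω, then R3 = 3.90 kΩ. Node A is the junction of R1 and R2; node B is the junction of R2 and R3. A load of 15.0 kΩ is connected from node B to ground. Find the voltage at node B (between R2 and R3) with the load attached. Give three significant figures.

V ≈ 1.61 V

At node B, R3 is in parallel with the load: R3‖R_L = 3095 Ω.
Below node A the resistance is R2 + (R3‖R_L) = 3656 Ω, so V_A = 36.5 × 3656/70360 = 1.897 V.
Then V_B = V_A × (R3‖R_L)/(R2 + R3‖R_L) = 1.897 × 3095/3656 = 1.61 V.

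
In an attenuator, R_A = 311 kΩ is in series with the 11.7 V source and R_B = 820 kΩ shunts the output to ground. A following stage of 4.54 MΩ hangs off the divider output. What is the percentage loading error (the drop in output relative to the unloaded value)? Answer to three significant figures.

The divider's output (Thévenin) resistance is R_A‖R_B = 225.5 kΩ.
Fractional drop under load = R_th/(R_th + R_L) = 225.5 / (225.5 + 4540) = 0.04732.
So the output falls by 4.73 %.

4.73 %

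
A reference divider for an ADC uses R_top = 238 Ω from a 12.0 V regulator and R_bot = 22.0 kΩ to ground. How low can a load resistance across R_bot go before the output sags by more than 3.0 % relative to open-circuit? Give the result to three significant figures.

R_L(min) ≈ 7.61 kΩ

Output resistance R_th = R_top‖R_bot = (238 × 22000)/22240 = 235.5 Ω.
The fractional drop is R_th/(R_th + R_L); requiring this ≤ 0.0300 gives R_L ≥ R_th(1/0.0300 − 1) = 235.5 × 32.33 = 7.61 kΩ.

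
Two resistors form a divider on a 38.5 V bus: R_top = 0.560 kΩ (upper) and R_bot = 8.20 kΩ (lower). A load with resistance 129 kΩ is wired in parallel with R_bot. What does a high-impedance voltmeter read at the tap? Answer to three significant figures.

V_out ≈ 35.9 V

The load sits in parallel with R_bot: R_bot‖R_L = (8200 × 129000) / (8200 + 129000) = 7710 Ω.
V_out = 38.5 × 7710 / (560 + 7710) = 38.5 × 7710/8270 = 35.9 V.
(Unloaded it would have been 36.0 V.)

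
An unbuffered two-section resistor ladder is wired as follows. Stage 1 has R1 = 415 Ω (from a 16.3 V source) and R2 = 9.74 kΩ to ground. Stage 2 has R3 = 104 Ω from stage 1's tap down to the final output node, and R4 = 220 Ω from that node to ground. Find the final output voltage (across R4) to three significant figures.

V_out ≈ 4.76 V

Stage 2 presents R3+R4 = 324.0 Ω as a load on stage 1's tap.
Stage 1's lower leg becomes R2‖(R3+R4) = 313.6 Ω, so V_mid = 16.3 × 313.6/728.6 = 7.015 V.
Stage 2 is itself unloaded: V_out = V_mid × R4/(R3+R4) = 7.015 × 220/324.0 = 4.76 V.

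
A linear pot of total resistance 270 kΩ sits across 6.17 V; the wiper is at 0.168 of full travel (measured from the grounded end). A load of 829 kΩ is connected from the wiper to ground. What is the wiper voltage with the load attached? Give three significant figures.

The wiper splits the pot into (1−α)R = 224.6 kΩ above and αR = 45.36 kΩ below.
Lower section ‖ load = 43.01 kΩ.
V_wiper = 6.17 × 43.01/(224.6 + 43.01) = 0.991 V.

V ≈ 0.991 V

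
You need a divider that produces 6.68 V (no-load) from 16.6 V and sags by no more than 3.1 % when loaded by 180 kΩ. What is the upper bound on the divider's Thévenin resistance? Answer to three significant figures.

R_th ≤ 5.76 kΩ

Loading drop = R_th/(R_th + R_L) ≤ 0.0310, so R_th ≤ R_L · ε/(1−ε) = 180 kΩ × 0.0310/0.9690 = 5.76 kΩ.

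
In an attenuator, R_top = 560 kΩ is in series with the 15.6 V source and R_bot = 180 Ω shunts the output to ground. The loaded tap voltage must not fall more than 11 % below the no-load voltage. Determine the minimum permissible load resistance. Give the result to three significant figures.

R_L(min) ≈ 1.46 kΩ

Output resistance R_th = R_top‖R_bot = (560000 × 180)/560200 = 179.9 Ω.
The fractional drop is R_th/(R_th + R_L); requiring this ≤ 0.110 gives R_L ≥ R_th(1/0.110 − 1) = 179.9 × 8.091 = 1.46 kΩ.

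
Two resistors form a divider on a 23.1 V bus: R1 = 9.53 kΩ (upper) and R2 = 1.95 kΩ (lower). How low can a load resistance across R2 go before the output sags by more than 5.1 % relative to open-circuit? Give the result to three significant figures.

R_L(min) ≈ 30.1 kΩ

Output resistance R_th = R1‖R2 = (9.53 × 1.95)/11.48 = 1.619 kΩ.
The fractional drop is R_th/(R_th + R_L); requiring this ≤ 0.0510 gives R_L ≥ R_th(1/0.0510 − 1) = 1.619 × 18.61 = 30.1 kΩ.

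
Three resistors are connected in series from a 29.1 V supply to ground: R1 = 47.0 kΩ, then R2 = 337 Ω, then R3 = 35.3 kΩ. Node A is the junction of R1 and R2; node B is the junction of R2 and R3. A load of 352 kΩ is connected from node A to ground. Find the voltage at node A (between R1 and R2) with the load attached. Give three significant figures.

V ≈ 11.9 V

Below node A the series string R2+R3 = 35640 Ω sits in parallel with the 352000 Ω load: 32360 Ω.
V_A = 29.1 × 32360/(47000 + 32360) = 11.9 V.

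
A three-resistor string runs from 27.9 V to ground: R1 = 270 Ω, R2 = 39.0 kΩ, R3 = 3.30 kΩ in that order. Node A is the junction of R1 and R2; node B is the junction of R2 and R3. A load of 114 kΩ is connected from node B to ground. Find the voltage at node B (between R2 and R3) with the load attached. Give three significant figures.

At node B, R3 is in parallel with the load: R3‖R_L = 3207 Ω.
Below node A the resistance is R2 + (R3‖R_L) = 42210 Ω, so V_A = 27.9 × 42210/42480 = 27.72 V.
Then V_B = V_A × (R3‖R_L)/(R2 + R3‖R_L) = 27.72 × 3207/42210 = 2.11 V.

V ≈ 2.11 V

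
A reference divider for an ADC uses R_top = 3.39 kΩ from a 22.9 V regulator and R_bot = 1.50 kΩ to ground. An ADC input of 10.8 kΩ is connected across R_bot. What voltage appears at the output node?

The load sits in parallel with R_bot: R_bot‖R_L = (1.50 × 10.8) / (1.50 + 10.8) = 1.317 kΩ.
V_out = 22.9 × 1.317 / (3.39 + 1.317) = 22.9 × 1.317/4.707 = 6.41 V.

V_out ≈ 6.41 V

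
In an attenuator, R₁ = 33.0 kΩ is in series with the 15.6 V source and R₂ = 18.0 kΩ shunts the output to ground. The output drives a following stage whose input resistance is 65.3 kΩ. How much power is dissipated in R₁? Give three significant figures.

P ≈ 3.62 mW

Total resistance from the source is R₁ + (R₂‖R_L) = 47.11 kΩ, so I = 15.6/47.11 kΩ = 0.3311 mA.
P = I²·R₁ = (0.3311 mA)² × 33.0 kΩ = 3.62 mW.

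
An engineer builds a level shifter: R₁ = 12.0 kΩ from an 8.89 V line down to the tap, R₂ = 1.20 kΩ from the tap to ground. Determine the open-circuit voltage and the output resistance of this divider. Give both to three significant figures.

V_th is the open-circuit tap voltage: 8.89 × 1.20/(12.0 + 1.20) = 0.808 V.
With the supply zeroed, R₁ and R₂ appear in parallel from the tap: R_th = R₁‖R₂ = (12.0 × 1.20)/13.20 = 1.09 kΩ.

V_th = 0.808 V, R_th = 1.09 kΩ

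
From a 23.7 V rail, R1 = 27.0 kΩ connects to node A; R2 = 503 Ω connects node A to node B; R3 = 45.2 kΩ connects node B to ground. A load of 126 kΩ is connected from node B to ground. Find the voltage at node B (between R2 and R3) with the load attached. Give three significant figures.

At node B, R3 is in parallel with the load: R3‖R_L = 33270 Ω.
Below node A the resistance is R2 + (R3‖R_L) = 33770 Ω, so V_A = 23.7 × 33770/60770 = 13.17 V.
Then V_B = V_A × (R3‖R_L)/(R2 + R3‖R_L) = 13.17 × 33270/33770 = 13.0 V.

V ≈ 13.0 V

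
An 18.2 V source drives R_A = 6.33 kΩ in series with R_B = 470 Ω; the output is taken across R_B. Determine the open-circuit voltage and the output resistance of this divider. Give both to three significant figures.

V_th = 1.26 V, R_th = 438 Ω

V_th is the open-circuit tap voltage: 18.2 × 470/(6330 + 470) = 1.26 V.
With the supply zeroed, R_A and R_B appear in parallel from the tap: R_th = R_A‖R_B = (6330 × 470)/6800 = 438 Ω.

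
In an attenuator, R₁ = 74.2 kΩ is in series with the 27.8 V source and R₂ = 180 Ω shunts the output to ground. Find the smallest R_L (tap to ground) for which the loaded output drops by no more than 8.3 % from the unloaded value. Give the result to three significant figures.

Output resistance R_th = R₁‖R₂ = (74200 × 180)/74380 = 179.6 Ω.
The fractional drop is R_th/(R_th + R_L); requiring this ≤ 0.0830 gives R_L ≥ R_th(1/0.0830 − 1) = 179.6 × 11.05 = 1.98 kΩ.

R_L(min) ≈ 1.98 kΩ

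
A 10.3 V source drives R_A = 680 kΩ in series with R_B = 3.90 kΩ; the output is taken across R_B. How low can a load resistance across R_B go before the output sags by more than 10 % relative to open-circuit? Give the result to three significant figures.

Output resistance R_th = R_A‖R_B = (680 × 3.90)/683.9 = 3.878 kΩ.
The fractional drop is R_th/(R_th + R_L); requiring this ≤ 0.100 gives R_L ≥ R_th(1/0.100 − 1) = 3.878 × 9.000 = 34.9 kΩ.

R_L(min) ≈ 34.9 kΩ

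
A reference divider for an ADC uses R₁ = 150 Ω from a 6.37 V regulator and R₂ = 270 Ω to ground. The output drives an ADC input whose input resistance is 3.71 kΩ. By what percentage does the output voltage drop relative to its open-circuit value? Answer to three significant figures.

2.53 %

The divider's output (Thévenin) resistance is R₁‖R₂ = 96.43 Ω.
Fractional drop under load = R_th/(R_th + R_L) = 96.43 / (96.43 + 3710) = 0.02533.
So the output falls by 2.53 %.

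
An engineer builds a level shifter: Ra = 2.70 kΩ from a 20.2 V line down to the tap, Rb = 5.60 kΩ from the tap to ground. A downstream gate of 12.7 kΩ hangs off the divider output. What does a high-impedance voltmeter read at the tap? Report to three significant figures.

The load sits in parallel with Rb: Rb‖R_L = (5.60 × 12.7) / (5.60 + 12.7) = 3.886 kΩ.
V_out = 20.2 × 3.886 / (2.70 + 3.886) = 20.2 × 3.886/6.586 = 11.9 V.

V_out ≈ 11.9 V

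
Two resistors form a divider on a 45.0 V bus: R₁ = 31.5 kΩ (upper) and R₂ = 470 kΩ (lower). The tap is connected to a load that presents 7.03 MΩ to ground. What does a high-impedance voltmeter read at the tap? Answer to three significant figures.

V_out ≈ 42.0 V

The load sits in parallel with R₂: R₂‖R_L = (470 × 7030) / (470 + 7030) = 440.5 kΩ.
V_out = 45.0 × 440.5 / (31.5 + 440.5) = 45.0 × 440.5/472.0 = 42.0 V.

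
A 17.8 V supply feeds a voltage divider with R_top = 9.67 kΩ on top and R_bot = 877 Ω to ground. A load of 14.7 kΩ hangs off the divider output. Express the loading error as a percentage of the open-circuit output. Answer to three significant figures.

5.19 %

The divider's output (Thévenin) resistance is R_top‖R_bot = 804.1 Ω.
Fractional drop under load = R_th/(R_th + R_L) = 804.1 / (804.1 + 14700) = 0.05186.
So the output falls by 5.19 %.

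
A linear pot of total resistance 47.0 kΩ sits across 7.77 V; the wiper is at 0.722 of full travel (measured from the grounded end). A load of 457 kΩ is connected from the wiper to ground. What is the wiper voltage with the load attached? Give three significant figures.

V ≈ 5.50 V

The wiper splits the pot into (1−α)R = 13.07 kΩ above and αR = 33.93 kΩ below.
Lower section ‖ load = 31.59 kΩ.
V_wiper = 7.77 × 31.59/(13.07 + 31.59) = 5.50 V.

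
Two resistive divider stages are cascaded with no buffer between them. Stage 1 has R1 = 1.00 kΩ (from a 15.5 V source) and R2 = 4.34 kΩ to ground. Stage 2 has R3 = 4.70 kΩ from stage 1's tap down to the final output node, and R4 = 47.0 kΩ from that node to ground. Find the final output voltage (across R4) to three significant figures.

V_out ≈ 11.3 V

Stage 2 presents R3+R4 = 51.70 kΩ as a load on stage 1's tap.
Stage 1's lower leg becomes R2‖(R3+R4) = 4.004 kΩ, so V_mid = 15.5 × 4.004/5.004 = 12.40 V.
Stage 2 is itself unloaded: V_out = V_mid × R4/(R3+R4) = 12.40 × 47.0/51.70 = 11.3 V.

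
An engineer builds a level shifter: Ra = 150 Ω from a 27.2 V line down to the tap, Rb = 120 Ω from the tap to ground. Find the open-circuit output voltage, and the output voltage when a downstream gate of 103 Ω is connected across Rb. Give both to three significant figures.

Unloaded: 12.1 V; loaded: 7.34 V

Open-circuit: V = 27.2 × 120/(150 + 120) = 12.1 V.
With the load, Rb becomes Rb‖R_L = 55.43 Ω, so V = 27.2 × 55.43/205.4 = 7.34 V.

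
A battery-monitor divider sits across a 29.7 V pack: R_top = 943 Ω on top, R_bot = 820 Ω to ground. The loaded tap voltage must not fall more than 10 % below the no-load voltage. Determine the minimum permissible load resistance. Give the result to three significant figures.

R_L(min) ≈ 3.95 kΩ

Output resistance R_th = R_top‖R_bot = (943 × 820)/1763 = 438.6 Ω.
The fractional drop is R_th/(R_th + R_L); requiring this ≤ 0.100 gives R_L ≥ R_th(1/0.100 − 1) = 438.6 × 9.000 = 3.95 kΩ.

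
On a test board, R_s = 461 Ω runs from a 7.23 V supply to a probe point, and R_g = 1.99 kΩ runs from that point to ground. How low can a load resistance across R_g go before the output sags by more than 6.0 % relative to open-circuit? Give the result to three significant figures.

Output resistance R_th = R_s‖R_g = (461 × 1990)/2451 = 374.3 Ω.
The fractional drop is R_th/(R_th + R_L); requiring this ≤ 0.0600 gives R_L ≥ R_th(1/0.0600 − 1) = 374.3 × 15.67 = 5.86 kΩ.

R_L(min) ≈ 5.86 kΩ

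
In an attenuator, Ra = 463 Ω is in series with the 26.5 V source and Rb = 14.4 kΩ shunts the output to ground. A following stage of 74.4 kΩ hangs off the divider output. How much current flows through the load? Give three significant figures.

Rb‖R_L = 12060 Ω; V_out = 26.5 × 12060/12530 = 25.52 V.
I_L = V_out / R_L = 25.52 / 74.4 kΩ = 0.343 mA.

I_L ≈ 0.343 mA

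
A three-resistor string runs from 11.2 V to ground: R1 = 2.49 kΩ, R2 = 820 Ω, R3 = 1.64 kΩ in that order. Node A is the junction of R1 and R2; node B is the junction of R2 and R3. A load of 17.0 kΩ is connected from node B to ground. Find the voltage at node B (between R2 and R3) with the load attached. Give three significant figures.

At node B, R3 is in parallel with the load: R3‖R_L = 1496 Ω.
Below node A the resistance is R2 + (R3‖R_L) = 2316 Ω, so V_A = 11.2 × 2316/4806 = 5.397 V.
Then V_B = V_A × (R3‖R_L)/(R2 + R3‖R_L) = 5.397 × 1496/2316 = 3.49 V.

V ≈ 3.49 V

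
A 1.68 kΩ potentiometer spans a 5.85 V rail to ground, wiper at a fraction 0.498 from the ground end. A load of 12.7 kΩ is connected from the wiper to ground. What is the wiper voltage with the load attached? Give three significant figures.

V ≈ 2.82 V

The wiper splits the pot into (1−α)R = 843.4 Ω above and αR = 836.6 Ω below.
Lower section ‖ load = 784.9 Ω.
V_wiper = 5.85 × 784.9/(843.4 + 784.9) = 2.82 V.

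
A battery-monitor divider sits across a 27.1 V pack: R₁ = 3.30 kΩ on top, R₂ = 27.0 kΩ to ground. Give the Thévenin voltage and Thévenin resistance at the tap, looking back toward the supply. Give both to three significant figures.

V_th = 24.1 V, R_th = 2.94 kΩ

V_th is the open-circuit tap voltage: 27.1 × 27.0/(3.30 + 27.0) = 24.1 V.
With the supply zeroed, R₁ and R₂ appear in parallel from the tap: R_th = R₁‖R₂ = (3.30 × 27.0)/30.30 = 2.94 kΩ.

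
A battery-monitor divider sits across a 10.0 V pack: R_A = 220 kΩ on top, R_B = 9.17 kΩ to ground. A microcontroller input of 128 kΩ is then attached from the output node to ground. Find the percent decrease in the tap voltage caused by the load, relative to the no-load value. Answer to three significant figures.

The divider's output (Thévenin) resistance is R_A‖R_B = 8.803 kΩ.
Fractional drop under load = R_th/(R_th + R_L) = 8.803 / (8.803 + 128) = 0.06435.
So the output falls by 6.43 %.

6.43 %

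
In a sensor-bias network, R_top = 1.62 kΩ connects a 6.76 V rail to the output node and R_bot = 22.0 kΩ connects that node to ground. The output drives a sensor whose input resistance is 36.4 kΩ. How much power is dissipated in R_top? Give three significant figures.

Total resistance from the source is R_top + (R_bot‖R_L) = 15.33 kΩ, so I = 6.76/15.33 kΩ = 0.4409 mA.
P = I²·R_top = (0.4409 mA)² × 1.62 kΩ = 0.315 mW.

P ≈ 0.315 mW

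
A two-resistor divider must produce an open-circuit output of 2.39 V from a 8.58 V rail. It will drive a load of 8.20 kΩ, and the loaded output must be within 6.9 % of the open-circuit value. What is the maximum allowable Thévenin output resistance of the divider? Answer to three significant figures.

Loading drop = R_th/(R_th + R_L) ≤ 0.0690, so R_th ≤ R_L · ε/(1−ε) = 8.20 kΩ × 0.0690/0.9310 = 608 Ω.
(Any R1, R2 with R2/(R1+R2) = 0.279 and R1‖R2 ≤ 608 Ω will meet the spec.)

R_th ≤ 608 Ω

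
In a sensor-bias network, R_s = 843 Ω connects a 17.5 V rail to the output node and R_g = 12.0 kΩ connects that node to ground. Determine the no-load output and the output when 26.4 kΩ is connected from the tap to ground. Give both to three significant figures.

Open-circuit: V = 17.5 × 12000/(843 + 12000) = 16.4 V.
With the load, R_g becomes R_g‖R_L = 8250 Ω, so V = 17.5 × 8250/9093 = 15.9 V.

Unloaded: 16.4 V; loaded: 15.9 V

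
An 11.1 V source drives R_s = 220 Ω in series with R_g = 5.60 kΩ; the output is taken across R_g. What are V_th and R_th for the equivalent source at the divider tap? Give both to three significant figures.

V_th = 10.7 V, R_th = 212 Ω

V_th is the open-circuit tap voltage: 11.1 × 5600/(220 + 5600) = 10.7 V.
With the supply zeroed, R_s and R_g appear in parallel from the tap: R_th = R_s‖R_g = (220 × 5600)/5820 = 212 Ω.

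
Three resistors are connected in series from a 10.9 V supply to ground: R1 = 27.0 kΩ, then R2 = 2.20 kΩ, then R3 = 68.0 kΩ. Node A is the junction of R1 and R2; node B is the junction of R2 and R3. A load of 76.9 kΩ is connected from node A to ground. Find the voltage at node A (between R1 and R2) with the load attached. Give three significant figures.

V ≈ 6.28 V

Below node A the series string R2+R3 = 70.20 kΩ sits in parallel with the 76.9 kΩ load: 36.70 kΩ.
V_A = 10.9 × 36.70/(27.0 + 36.70) = 6.28 V.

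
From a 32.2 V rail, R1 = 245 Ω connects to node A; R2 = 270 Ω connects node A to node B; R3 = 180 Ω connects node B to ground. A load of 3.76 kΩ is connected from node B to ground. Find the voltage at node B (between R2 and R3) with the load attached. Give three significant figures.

At node B, R3 is in parallel with the load: R3‖R_L = 171.8 Ω.
Below node A the resistance is R2 + (R3‖R_L) = 441.8 Ω, so V_A = 32.2 × 441.8/686.8 = 20.71 V.
Then V_B = V_A × (R3‖R_L)/(R2 + R3‖R_L) = 20.71 × 171.8/441.8 = 8.05 V.

V ≈ 8.05 V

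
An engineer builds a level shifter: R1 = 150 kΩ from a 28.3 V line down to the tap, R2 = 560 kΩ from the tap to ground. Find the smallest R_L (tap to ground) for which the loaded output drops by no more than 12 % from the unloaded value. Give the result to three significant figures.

Output resistance R_th = R1‖R2 = (150 × 560)/710.0 = 118.3 kΩ.
The fractional drop is R_th/(R_th + R_L); requiring this ≤ 0.120 gives R_L ≥ R_th(1/0.120 − 1) = 118.3 × 7.333 = 868 kΩ.

R_L(min) ≈ 868 kΩ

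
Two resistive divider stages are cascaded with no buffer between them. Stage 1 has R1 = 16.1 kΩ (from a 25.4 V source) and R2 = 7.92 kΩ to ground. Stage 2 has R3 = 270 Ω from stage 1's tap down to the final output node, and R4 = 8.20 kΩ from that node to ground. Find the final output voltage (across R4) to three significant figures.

Stage 2 presents R3+R4 = 8470 Ω as a load on stage 1's tap.
Stage 1's lower leg becomes R2‖(R3+R4) = 4093 Ω, so V_mid = 25.4 × 4093/20190 = 5.148 V.
Stage 2 is itself unloaded: V_out = V_mid × R4/(R3+R4) = 5.148 × 8200/8470 = 4.98 V.

V_out ≈ 4.98 V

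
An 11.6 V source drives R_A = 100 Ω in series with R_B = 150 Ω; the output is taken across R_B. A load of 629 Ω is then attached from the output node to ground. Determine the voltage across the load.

The load sits in parallel with R_B: R_B‖R_L = (150 × 629) / (150 + 629) = 121.1 Ω.
V_out = 11.6 × 121.1 / (100 + 121.1) = 11.6 × 121.1/221.1 = 6.35 V.
(Unloaded it would have been 6.96 V.)

V_out ≈ 6.35 V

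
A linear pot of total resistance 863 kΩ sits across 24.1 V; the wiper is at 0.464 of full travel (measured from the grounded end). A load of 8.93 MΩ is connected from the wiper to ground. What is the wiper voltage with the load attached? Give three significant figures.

The wiper splits the pot into (1−α)R = 462.6 kΩ above and αR = 400.4 kΩ below.
Lower section ‖ load = 383.2 kΩ.
V_wiper = 24.1 × 383.2/(462.6 + 383.2) = 10.9 V.

V ≈ 10.9 V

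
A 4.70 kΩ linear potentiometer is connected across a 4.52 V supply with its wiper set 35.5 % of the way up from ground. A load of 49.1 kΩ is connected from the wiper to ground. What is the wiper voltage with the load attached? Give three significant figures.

V ≈ 1.57 V

The wiper splits the pot into (1−α)R = 3.031 kΩ above and αR = 1.669 kΩ below.
Lower section ‖ load = 1.614 kΩ.
V_wiper = 4.52 × 1.614/(3.031 + 1.614) = 1.57 V.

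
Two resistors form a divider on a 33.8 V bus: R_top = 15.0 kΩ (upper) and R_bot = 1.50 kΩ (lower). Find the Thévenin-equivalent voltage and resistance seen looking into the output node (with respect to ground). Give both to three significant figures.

V_th = 3.07 V, R_th = 1.36 kΩ

V_th is the open-circuit tap voltage: 33.8 × 1.50/(15.0 + 1.50) = 3.07 V.
With the supply zeroed, R_top and R_bot appear in parallel from the tap: R_th = R_top‖R_bot = (15.0 × 1.50)/16.50 = 1.36 kΩ.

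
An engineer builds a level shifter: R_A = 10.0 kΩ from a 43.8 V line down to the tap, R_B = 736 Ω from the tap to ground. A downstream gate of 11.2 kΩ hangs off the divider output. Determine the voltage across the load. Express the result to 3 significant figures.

The load sits in parallel with R_B: R_B‖R_L = (736 × 11200) / (736 + 11200) = 690.6 Ω.
V_out = 43.8 × 690.6 / (10000 + 690.6) = 43.8 × 690.6/10690 = 2.83 V.

V_out ≈ 2.83 V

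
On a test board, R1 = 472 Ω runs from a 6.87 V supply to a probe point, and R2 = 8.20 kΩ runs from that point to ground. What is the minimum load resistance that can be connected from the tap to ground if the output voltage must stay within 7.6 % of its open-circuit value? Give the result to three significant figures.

R_L(min) ≈ 5.43 kΩ

Output resistance R_th = R1‖R2 = (472 × 8200)/8672 = 446.3 Ω.
The fractional drop is R_th/(R_th + R_L); requiring this ≤ 0.0760 gives R_L ≥ R_th(1/0.0760 − 1) = 446.3 × 12.16 = 5.43 kΩ.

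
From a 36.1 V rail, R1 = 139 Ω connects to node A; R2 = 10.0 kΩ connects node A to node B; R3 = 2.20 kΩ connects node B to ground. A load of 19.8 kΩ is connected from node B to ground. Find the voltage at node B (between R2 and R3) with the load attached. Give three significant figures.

V ≈ 5.90 V

At node B, R3 is in parallel with the load: R3‖R_L = 1980 Ω.
Below node A the resistance is R2 + (R3‖R_L) = 11980 Ω, so V_A = 36.1 × 11980/12120 = 35.69 V.
Then V_B = V_A × (R3‖R_L)/(R2 + R3‖R_L) = 35.69 × 1980/11980 = 5.90 V.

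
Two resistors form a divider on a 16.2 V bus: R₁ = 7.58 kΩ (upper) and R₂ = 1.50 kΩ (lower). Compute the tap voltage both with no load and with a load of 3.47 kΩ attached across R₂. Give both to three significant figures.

Open-circuit: V = 16.2 × 1.50/(7.58 + 1.50) = 2.68 V.
With the load, R₂ becomes R₂‖R_L = 1.047 kΩ, so V = 16.2 × 1.047/8.627 = 1.97 V.

Unloaded: 2.68 V; loaded: 1.97 V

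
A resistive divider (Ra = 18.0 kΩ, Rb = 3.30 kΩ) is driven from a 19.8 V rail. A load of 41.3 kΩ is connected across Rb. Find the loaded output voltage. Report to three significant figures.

V_out ≈ 2.87 V

The load sits in parallel with Rb: Rb‖R_L = (3.30 × 41.3) / (3.30 + 41.3) = 3.056 kΩ.
V_out = 19.8 × 3.056 / (18.0 + 3.056) = 19.8 × 3.056/21.06 = 2.87 V.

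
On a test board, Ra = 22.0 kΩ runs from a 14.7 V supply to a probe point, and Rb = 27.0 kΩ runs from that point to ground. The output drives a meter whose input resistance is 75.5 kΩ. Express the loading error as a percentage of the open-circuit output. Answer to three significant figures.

13.8 %

The divider's output (Thévenin) resistance is Ra‖Rb = 12.12 kΩ.
Fractional drop under load = R_th/(R_th + R_L) = 12.12 / (12.12 + 75.5) = 0.1383.
So the output falls by 13.8 %.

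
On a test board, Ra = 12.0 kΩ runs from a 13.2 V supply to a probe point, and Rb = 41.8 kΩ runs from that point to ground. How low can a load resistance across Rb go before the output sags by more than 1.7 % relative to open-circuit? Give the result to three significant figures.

Output resistance R_th = Ra‖Rb = (12.0 × 41.8)/53.80 = 9.323 kΩ.
The fractional drop is R_th/(R_th + R_L); requiring this ≤ 0.0170 gives R_L ≥ R_th(1/0.0170 − 1) = 9.323 × 57.82 = 539 kΩ.

R_L(min) ≈ 539 kΩ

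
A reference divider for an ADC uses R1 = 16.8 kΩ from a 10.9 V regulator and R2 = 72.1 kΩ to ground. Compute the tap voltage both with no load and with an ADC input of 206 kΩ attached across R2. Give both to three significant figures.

Unloaded: 8.84 V; loaded: 8.29 V

Open-circuit: V = 10.9 × 72.1/(16.8 + 72.1) = 8.84 V.
With the load, R2 becomes R2‖R_L = 53.41 kΩ, so V = 10.9 × 53.41/70.21 = 8.29 V.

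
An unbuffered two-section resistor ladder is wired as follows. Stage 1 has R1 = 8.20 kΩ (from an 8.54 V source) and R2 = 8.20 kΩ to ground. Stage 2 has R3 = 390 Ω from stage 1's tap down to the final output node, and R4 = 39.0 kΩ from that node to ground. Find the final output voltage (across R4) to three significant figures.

V_out ≈ 3.83 V

Stage 2 presents R3+R4 = 39390 Ω as a load on stage 1's tap.
Stage 1's lower leg becomes R2‖(R3+R4) = 6787 Ω, so V_mid = 8.54 × 6787/14990 = 3.867 V.
Stage 2 is itself unloaded: V_out = V_mid × R4/(R3+R4) = 3.867 × 39000/39390 = 3.83 V.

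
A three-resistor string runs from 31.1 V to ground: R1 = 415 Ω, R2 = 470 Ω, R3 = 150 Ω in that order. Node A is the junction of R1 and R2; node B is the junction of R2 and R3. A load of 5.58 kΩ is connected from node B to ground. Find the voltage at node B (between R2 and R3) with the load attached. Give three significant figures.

V ≈ 4.41 V

At node B, R3 is in parallel with the load: R3‖R_L = 146.1 Ω.
Below node A the resistance is R2 + (R3‖R_L) = 616.1 Ω, so V_A = 31.1 × 616.1/1031 = 18.58 V.
Then V_B = V_A × (R3‖R_L)/(R2 + R3‖R_L) = 18.58 × 146.1/616.1 = 4.41 V.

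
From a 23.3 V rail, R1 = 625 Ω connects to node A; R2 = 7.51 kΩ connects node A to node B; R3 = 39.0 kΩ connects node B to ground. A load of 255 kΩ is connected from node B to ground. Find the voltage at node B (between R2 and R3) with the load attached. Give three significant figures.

At node B, R3 is in parallel with the load: R3‖R_L = 33830 Ω.
Below node A the resistance is R2 + (R3‖R_L) = 41340 Ω, so V_A = 23.3 × 41340/41960 = 22.95 V.
Then V_B = V_A × (R3‖R_L)/(R2 + R3‖R_L) = 22.95 × 33830/41340 = 18.8 V.

V ≈ 18.8 V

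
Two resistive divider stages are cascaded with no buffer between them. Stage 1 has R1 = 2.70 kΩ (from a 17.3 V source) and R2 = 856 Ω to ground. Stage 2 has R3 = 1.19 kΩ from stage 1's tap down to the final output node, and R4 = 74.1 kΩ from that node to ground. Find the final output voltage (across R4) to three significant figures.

V_out ≈ 4.06 V

Stage 2 presents R3+R4 = 75290 Ω as a load on stage 1's tap.
Stage 1's lower leg becomes R2‖(R3+R4) = 846.4 Ω, so V_mid = 17.3 × 846.4/3546 = 4.129 V.
Stage 2 is itself unloaded: V_out = V_mid × R4/(R3+R4) = 4.129 × 74100/75290 = 4.06 V.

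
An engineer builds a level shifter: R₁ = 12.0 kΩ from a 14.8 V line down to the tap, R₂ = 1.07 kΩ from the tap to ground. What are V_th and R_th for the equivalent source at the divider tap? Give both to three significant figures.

V_th = 1.21 V, R_th = 982 Ω

V_th is the open-circuit tap voltage: 14.8 × 1.07/(12.0 + 1.07) = 1.21 V.
With the supply zeroed, R₁ and R₂ appear in parallel from the tap: R_th = R₁‖R₂ = (12.0 × 1.07)/13.07 = 982 Ω.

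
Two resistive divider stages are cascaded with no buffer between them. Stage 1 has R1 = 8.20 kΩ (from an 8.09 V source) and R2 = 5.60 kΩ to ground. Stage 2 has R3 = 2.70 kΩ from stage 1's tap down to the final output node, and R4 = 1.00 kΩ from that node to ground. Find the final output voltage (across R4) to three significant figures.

Stage 2 presents R3+R4 = 3.700 kΩ as a load on stage 1's tap.
Stage 1's lower leg becomes R2‖(R3+R4) = 2.228 kΩ, so V_mid = 8.09 × 2.228/10.43 = 1.728 V.
Stage 2 is itself unloaded: V_out = V_mid × R4/(R3+R4) = 1.728 × 1.00/3.700 = 0.467 V.

V_out ≈ 0.467 V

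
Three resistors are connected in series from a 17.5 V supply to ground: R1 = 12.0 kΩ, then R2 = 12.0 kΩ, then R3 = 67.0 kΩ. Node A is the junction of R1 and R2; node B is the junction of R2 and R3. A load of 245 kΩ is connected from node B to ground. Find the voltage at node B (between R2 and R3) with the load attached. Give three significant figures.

At node B, R3 is in parallel with the load: R3‖R_L = 52.61 kΩ.
Below node A the resistance is R2 + (R3‖R_L) = 64.61 kΩ, so V_A = 17.5 × 64.61/76.61 = 14.76 V.
Then V_B = V_A × (R3‖R_L)/(R2 + R3‖R_L) = 14.76 × 52.61/64.61 = 12.0 V.

V ≈ 12.0 V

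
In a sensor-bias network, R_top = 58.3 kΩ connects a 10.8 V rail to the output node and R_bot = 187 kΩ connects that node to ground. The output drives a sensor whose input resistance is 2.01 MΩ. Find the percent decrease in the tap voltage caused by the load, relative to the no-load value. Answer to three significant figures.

The divider's output (Thévenin) resistance is R_top‖R_bot = 44.44 kΩ.
Fractional drop under load = R_th/(R_th + R_L) = 44.44 / (44.44 + 2010) = 0.02163.
So the output falls by 2.16 %.

2.16 %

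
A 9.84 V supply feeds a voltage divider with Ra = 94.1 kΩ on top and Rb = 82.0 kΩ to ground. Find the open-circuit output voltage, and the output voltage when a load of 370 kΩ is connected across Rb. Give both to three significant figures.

Unloaded: 4.58 V; loaded: 4.10 V

Open-circuit: V = 9.84 × 82.0/(94.1 + 82.0) = 4.58 V.
With the load, Rb becomes Rb‖R_L = 67.12 kΩ, so V = 9.84 × 67.12/161.2 = 4.10 V.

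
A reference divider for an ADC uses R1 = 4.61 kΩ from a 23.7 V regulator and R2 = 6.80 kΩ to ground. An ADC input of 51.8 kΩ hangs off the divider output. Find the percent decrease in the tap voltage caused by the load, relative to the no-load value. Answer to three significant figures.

5.04 %

The divider's output (Thévenin) resistance is R1‖R2 = 2.747 kΩ.
Fractional drop under load = R_th/(R_th + R_L) = 2.747 / (2.747 + 51.8) = 0.05037.
So the output falls by 5.04 %.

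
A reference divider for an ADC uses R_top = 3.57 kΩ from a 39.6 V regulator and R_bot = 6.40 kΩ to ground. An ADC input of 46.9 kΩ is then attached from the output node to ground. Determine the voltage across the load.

V_out ≈ 24.2 V

The load sits in parallel with R_bot: R_bot‖R_L = (6.40 × 46.9) / (6.40 + 46.9) = 5.632 kΩ.
V_out = 39.6 × 5.632 / (3.57 + 5.632) = 39.6 × 5.632/9.202 = 24.2 V.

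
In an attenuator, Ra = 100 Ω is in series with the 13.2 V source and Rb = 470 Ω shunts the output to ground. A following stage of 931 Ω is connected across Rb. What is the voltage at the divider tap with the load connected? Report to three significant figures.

The load sits in parallel with Rb: Rb‖R_L = (470 × 931) / (470 + 931) = 312.3 Ω.
V_out = 13.2 × 312.3 / (100 + 312.3) = 13.2 × 312.3/412.3 = 10.0 V.
(Unloaded it would have been 10.9 V.)

V_out ≈ 10.0 V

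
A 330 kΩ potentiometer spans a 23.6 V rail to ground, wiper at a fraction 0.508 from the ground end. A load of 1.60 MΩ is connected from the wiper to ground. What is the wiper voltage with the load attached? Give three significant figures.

The wiper splits the pot into (1−α)R = 162.4 kΩ above and αR = 167.6 kΩ below.
Lower section ‖ load = 151.7 kΩ.
V_wiper = 23.6 × 151.7/(162.4 + 151.7) = 11.4 V.

V ≈ 11.4 V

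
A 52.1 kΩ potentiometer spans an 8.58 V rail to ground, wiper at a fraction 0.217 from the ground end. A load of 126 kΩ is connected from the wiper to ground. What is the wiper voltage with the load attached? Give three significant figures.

V ≈ 1.74 V

The wiper splits the pot into (1−α)R = 40.79 kΩ above and αR = 11.31 kΩ below.
Lower section ‖ load = 10.37 kΩ.
V_wiper = 8.58 × 10.37/(40.79 + 10.37) = 1.74 V.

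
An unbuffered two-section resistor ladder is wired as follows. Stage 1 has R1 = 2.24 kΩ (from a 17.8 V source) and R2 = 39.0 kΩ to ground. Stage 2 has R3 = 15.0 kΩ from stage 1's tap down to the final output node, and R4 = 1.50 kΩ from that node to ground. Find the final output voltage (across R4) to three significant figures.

Stage 2 presents R3+R4 = 16.50 kΩ as a load on stage 1's tap.
Stage 1's lower leg becomes R2‖(R3+R4) = 11.59 kΩ, so V_mid = 17.8 × 11.59/13.83 = 14.92 V.
Stage 2 is itself unloaded: V_out = V_mid × R4/(R3+R4) = 14.92 × 1.50/16.50 = 1.36 V.

V_out ≈ 1.36 V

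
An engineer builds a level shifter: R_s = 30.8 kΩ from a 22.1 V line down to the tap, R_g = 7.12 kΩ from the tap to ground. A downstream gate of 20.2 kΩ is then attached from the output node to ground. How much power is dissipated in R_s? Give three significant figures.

P ≈ 11.6 mW

Total resistance from the source is R_s + (R_g‖R_L) = 36.06 kΩ, so I = 22.1/36.06 kΩ = 0.6128 mA.
P = I²·R_s = (0.6128 mA)² × 30.8 kΩ = 11.6 mW.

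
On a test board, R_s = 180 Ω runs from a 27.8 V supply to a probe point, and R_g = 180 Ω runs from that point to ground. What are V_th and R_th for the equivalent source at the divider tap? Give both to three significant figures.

V_th is the open-circuit tap voltage: 27.8 × 180/(180 + 180) = 13.9 V.
With the supply zeroed, R_s and R_g appear in parallel from the tap: R_th = R_s‖R_g = (180 × 180)/360.0 = 90.0 Ω.

V_th = 13.9 V, R_th = 90.0 Ω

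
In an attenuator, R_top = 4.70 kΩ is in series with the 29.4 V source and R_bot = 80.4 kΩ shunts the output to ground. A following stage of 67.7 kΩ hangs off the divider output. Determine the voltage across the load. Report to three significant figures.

The load sits in parallel with R_bot: R_bot‖R_L = (80.4 × 67.7) / (80.4 + 67.7) = 36.75 kΩ.
V_out = 29.4 × 36.75 / (4.70 + 36.75) = 29.4 × 36.75/41.45 = 26.1 V.

V_out ≈ 26.1 V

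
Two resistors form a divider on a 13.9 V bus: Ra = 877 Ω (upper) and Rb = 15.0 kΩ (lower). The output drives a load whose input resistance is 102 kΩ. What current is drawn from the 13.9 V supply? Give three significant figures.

Rb‖R_L = 13080 Ω, so the source sees Ra + Rb‖R_L = 13950 Ω.
I = 13.9 V / 13950 Ω = 0.996 mA.

I ≈ 0.996 mA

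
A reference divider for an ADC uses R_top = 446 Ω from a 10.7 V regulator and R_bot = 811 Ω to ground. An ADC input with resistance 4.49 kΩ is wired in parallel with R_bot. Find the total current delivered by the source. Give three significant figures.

I ≈ 9.44 mA

R_bot‖R_L = 686.9 Ω, so the source sees R_top + R_bot‖R_L = 1133 Ω.
I = 10.7 V / 1133 Ω = 9.44 mA.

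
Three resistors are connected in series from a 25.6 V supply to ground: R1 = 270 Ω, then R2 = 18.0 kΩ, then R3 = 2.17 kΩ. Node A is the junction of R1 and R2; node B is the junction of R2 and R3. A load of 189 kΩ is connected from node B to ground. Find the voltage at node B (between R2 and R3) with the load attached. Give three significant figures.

V ≈ 2.69 V

At node B, R3 is in parallel with the load: R3‖R_L = 2145 Ω.
Below node A the resistance is R2 + (R3‖R_L) = 20150 Ω, so V_A = 25.6 × 20150/20420 = 25.26 V.
Then V_B = V_A × (R3‖R_L)/(R2 + R3‖R_L) = 25.26 × 2145/20150 = 2.69 V.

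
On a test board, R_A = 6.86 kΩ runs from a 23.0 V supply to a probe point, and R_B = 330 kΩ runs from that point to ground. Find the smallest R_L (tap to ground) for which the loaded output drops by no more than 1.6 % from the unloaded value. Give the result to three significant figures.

Output resistance R_th = R_A‖R_B = (6.86 × 330)/336.9 = 6.720 kΩ.
The fractional drop is R_th/(R_th + R_L); requiring this ≤ 0.0160 gives R_L ≥ R_th(1/0.0160 − 1) = 6.720 × 61.50 = 413 kΩ.

R_L(min) ≈ 413 kΩ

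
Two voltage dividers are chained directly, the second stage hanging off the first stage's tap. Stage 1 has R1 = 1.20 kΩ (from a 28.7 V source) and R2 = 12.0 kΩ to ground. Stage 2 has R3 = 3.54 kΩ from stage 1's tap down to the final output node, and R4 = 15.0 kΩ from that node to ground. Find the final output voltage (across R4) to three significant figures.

Stage 2 presents R3+R4 = 18.54 kΩ as a load on stage 1's tap.
Stage 1's lower leg becomes R2‖(R3+R4) = 7.285 kΩ, so V_mid = 28.7 × 7.285/8.485 = 24.64 V.
Stage 2 is itself unloaded: V_out = V_mid × R4/(R3+R4) = 24.64 × 15.0/18.54 = 19.9 V.

V_out ≈ 19.9 V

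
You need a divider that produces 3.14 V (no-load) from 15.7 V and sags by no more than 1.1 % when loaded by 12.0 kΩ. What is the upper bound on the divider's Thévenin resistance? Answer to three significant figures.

R_th ≤ 133 Ω

Loading drop = R_th/(R_th + R_L) ≤ 0.0110, so R_th ≤ R_L · ε/(1−ε) = 12.0 kΩ × 0.0110/0.9890 = 133 Ω.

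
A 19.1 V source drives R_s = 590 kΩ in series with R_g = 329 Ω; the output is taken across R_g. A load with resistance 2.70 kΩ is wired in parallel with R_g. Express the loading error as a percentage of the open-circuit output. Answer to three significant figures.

The divider's output (Thévenin) resistance is R_s‖R_g = 328.8 Ω.
Fractional drop under load = R_th/(R_th + R_L) = 328.8 / (328.8 + 2700) = 0.1086.
So the output falls by 10.9 %.

10.9 %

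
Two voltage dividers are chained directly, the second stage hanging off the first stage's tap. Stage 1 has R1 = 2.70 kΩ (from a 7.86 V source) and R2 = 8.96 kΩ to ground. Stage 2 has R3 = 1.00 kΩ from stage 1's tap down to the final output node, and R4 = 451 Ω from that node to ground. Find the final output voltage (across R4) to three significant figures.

Stage 2 presents R3+R4 = 1451 Ω as a load on stage 1's tap.
Stage 1's lower leg becomes R2‖(R3+R4) = 1249 Ω, so V_mid = 7.86 × 1249/3949 = 2.486 V.
Stage 2 is itself unloaded: V_out = V_mid × R4/(R3+R4) = 2.486 × 451/1451 = 0.773 V.

V_out ≈ 0.773 V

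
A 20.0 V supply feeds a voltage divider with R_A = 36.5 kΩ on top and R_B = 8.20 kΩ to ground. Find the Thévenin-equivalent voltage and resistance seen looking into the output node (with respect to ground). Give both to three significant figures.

V_th = 3.67 V, R_th = 6.70 kΩ

V_th is the open-circuit tap voltage: 20.0 × 8.20/(36.5 + 8.20) = 3.67 V.
With the supply zeroed, R_A and R_B appear in parallel from the tap: R_th = R_A‖R_B = (36.5 × 8.20)/44.70 = 6.70 kΩ.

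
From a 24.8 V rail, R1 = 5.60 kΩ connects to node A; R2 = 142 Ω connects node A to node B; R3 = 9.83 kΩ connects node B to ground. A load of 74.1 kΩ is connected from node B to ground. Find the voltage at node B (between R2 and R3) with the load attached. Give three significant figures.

V ≈ 14.9 V

At node B, R3 is in parallel with the load: R3‖R_L = 8679 Ω.
Below node A the resistance is R2 + (R3‖R_L) = 8821 Ω, so V_A = 24.8 × 8821/14420 = 15.17 V.
Then V_B = V_A × (R3‖R_L)/(R2 + R3‖R_L) = 15.17 × 8679/8821 = 14.9 V.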